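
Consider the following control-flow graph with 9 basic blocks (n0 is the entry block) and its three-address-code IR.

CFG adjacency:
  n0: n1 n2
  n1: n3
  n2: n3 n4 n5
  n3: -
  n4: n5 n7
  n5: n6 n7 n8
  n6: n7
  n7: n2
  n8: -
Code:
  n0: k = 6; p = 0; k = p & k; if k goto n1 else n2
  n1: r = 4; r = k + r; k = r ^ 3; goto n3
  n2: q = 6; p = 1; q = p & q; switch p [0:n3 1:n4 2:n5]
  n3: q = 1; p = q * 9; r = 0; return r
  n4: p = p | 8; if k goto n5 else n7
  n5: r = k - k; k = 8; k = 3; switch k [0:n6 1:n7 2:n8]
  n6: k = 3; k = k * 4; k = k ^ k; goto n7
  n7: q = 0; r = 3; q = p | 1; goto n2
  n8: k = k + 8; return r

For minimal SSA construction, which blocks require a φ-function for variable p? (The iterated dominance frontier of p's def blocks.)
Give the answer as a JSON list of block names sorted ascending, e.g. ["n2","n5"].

Answer: ["n2", "n3", "n5", "n7"]

Analysis:
idom tree: n1←n0 n2←n0 n3←n0 n4←n2 n5←n2 n6←n5 n7←n2 n8←n5
Dom at joins:
  n2: preds {n0,n7}: {n0} ∩ {n0,n2,n7} = {n0}; idom=n0
  n3: preds {n1,n2}: {n0,n1} ∩ {n0,n2} = {n0}; idom=n0
  n5: preds {n2,n4}: {n0,n2} ∩ {n0,n2,n4} = {n0,n2}; idom=n2
  n7: preds {n4,n5,n6}: {n0,n2,n4} ∩ {n0,n2,n5} ∩ {n0,n2,n5,n6} = {n0,n2}; idom=n2

Frontier:
  n2←n0: walk · to n0
  n2←n7: walk n7→n2 to n0
  n3←n1: walk n1 to n0
  n3←n2: walk n2 to n0
  n5←n2: walk · to n2
  n5←n4: walk n4 to n2
  n7←n4: walk n4 to n2
  n7←n5: walk n5 to n2
  n7←n6: walk n6→n5 to n2
  n0: DF=∅
  n1: DF={n3}
  n2: DF={n2,n3}
  n3: DF=∅
  n4: DF={n5,n7}
  n5: DF={n7}
  n6: DF={n7}
  n7: DF={n2}
  n8: DF=∅

φ for p: defs {n0,n2,n3,n4}
  DF⁺ = {n2,n3,n5,n7}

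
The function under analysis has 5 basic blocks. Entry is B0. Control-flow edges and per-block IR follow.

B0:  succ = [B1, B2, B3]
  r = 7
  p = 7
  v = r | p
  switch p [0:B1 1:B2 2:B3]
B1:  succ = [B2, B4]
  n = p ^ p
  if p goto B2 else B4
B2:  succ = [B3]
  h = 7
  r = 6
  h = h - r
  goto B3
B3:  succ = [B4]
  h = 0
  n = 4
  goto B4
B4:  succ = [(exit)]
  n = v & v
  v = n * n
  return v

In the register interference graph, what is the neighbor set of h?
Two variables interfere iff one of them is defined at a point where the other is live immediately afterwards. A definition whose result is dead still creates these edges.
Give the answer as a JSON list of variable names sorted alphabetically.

def/use:
  B0: {p,r,v} / ∅
  B1: {n} / {p}
  B2: {h,r} / ∅
  B3: {h,n} / ∅
  B4: {n,v} / {v}

Live sets:
  B0: in=∅ out={p,v}
  B1: in={p,v} out={v}
  B2: in={v} out={v}
  B3: in={v} out={v}
  B4: in={v} out=∅

Conflict graph:
  h↔{r,v}
  n↔{p,v}
  p↔{n,r,v}
  r↔{h,p,v}
  v↔{h,n,p,r}

N(h) = ["r", "v"]

Answer: ["r", "v"]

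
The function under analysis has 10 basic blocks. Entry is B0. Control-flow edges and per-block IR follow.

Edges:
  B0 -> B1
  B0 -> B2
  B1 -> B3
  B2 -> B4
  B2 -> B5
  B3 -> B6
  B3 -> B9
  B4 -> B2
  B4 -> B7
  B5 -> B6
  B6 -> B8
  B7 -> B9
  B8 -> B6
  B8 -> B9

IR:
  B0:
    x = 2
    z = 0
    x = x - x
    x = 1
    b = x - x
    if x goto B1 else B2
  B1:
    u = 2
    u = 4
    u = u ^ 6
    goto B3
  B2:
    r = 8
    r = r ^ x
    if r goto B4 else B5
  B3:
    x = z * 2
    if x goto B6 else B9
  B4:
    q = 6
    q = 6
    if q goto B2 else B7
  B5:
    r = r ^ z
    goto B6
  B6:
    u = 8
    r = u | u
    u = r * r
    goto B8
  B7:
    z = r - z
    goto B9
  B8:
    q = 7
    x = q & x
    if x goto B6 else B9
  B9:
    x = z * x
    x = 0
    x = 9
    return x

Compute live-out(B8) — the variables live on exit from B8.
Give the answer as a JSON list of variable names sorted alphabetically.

Answer: ["x", "z"]

Derivation:
Block summaries:
  B0: def={b,x,z} ue=∅
  B1: def={u} ue=∅
  B2: def={r} ue={x}
  B3: def={x} ue={z}
  B4: def={q} ue=∅
  B5: def={r} ue={r,z}
  B6: def={r,u} ue=∅
  B7: def={z} ue={r,z}
  B8: def={q,x} ue={x}
  B9: def={x} ue={x,z}

Liveness:
  B0 li=∅ lo={x,z}
  B1 li={z} lo={z}
  B2 li={x,z} lo={r,x,z}
  B3 li={z} lo={x,z}
  B4 li={r,x,z} lo={r,x,z}
  B5 li={r,x,z} lo={x,z}
  B6 li={x,z} lo={x,z}
  B7 li={r,x,z} lo={x,z}
  B8 li={x,z} lo={x,z}
  B9 li={x,z} lo=∅

live-out(B8) = ["x", "z"]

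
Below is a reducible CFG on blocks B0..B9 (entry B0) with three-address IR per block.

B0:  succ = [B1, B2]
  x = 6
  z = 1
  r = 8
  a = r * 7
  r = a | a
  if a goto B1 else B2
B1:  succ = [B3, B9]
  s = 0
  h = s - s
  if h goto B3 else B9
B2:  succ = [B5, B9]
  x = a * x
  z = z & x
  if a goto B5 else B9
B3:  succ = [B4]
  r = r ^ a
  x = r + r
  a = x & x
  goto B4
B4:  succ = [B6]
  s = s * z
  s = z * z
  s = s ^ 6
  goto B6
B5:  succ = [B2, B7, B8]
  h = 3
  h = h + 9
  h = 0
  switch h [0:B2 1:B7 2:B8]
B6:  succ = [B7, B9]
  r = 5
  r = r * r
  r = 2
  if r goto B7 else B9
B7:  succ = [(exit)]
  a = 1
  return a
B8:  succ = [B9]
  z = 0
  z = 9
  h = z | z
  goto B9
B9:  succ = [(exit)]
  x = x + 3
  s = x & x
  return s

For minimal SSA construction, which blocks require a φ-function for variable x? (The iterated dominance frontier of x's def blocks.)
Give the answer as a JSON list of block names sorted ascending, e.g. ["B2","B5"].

Answer: ["B2", "B7", "B9"]

Analysis:
idom tree: B1←B0 B2←B0 B3←B1 B4←B3 B5←B2 B6←B4 B7←B0 B8←B5 B9←B0
Join-block Dom:
  B2: preds {B0,B5}: {B0} ∩ {B0,B2,B5} = {B0}; idom=B0
  B7: preds {B5,B6}: {B0,B2,B5} ∩ {B0,B1,B3,B4,B6} = {B0}; idom=B0
  B9: preds {B1,B2,B6,B8}: {B0,B1} ∩ {B0,B2} ∩ {B0,B1,B3,B4,B6} ∩ {B0,B2,B5,B8} = {B0}; idom=B0

Frontier:
  B2←B0: walk · to B0
  B2←B5: walk B5→B2 to B0
  B7←B5: walk B5→B2 to B0
  B7←B6: walk B6→B4→B3→B1 to B0
  B9←B1: walk B1 to B0
  B9←B2: walk B2 to B0
  B9←B6: walk B6→B4→B3→B1 to B0
  B9←B8: walk B8→B5→B2 to B0
  DF(B0)=∅
  DF(B1)={B7,B9}
  DF(B2)={B2,B7,B9}
  DF(B3)={B7,B9}
  DF(B4)={B7,B9}
  DF(B5)={B2,B7,B9}
  DF(B6)={B7,B9}
  DF(B7)=∅
  DF(B8)={B9}
  DF(B9)=∅

φ for x: defs {B0,B2,B3,B9}
  DF⁺ = {B2,B7,B9}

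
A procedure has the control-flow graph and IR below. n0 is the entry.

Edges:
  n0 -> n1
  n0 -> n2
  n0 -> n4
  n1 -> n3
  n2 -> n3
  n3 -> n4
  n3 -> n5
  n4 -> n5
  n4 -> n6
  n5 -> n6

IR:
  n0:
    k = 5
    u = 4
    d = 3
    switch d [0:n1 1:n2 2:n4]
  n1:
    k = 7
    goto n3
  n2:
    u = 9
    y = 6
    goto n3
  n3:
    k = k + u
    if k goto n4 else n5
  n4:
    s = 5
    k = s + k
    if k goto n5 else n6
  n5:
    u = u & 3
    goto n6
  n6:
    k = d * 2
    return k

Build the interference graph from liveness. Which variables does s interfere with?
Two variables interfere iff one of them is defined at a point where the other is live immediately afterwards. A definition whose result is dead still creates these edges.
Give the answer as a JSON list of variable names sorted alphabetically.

Answer: ["d", "k", "u"]

Derivation:
def/use:
  n0 def {d,k,u} use ∅
  n1 def {k} use ∅
  n2 def {u,y} use ∅
  n3 def {k} use {k,u}
  n4 def {k,s} use {k}
  n5 def {u} use {u}
  n6 def {k} use {d}

Liveness:
  live n0: ∅→{d,k,u}
  live n1: {d,u}→{d,k,u}
  live n2: {d,k}→{d,k,u}
  live n3: {d,k,u}→{d,k,u}
  live n4: {d,k,u}→{d,u}
  live n5: {d,u}→{d}
  live n6: {d}→∅

Conflict graph:
  d: {k,s,u,y}
  k: {d,s,u,y}
  s: {d,k,u}
  u: {d,k,s,y}
  y: {d,k,u}

N(s) = ["d", "k", "u"]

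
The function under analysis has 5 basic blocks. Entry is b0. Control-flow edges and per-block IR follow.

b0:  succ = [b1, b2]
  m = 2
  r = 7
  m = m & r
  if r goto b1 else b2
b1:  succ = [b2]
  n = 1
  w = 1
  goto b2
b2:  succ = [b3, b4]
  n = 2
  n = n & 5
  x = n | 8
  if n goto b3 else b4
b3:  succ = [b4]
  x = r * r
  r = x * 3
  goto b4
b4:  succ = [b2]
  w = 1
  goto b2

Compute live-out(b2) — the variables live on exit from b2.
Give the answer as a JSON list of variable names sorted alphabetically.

Answer: ["r"]

Analysis:
Per-block:
  b0: {m,r} / ∅
  b1: {n,w} / ∅
  b2: {n,x} / ∅
  b3: {r,x} / {r}
  b4: {w} / ∅

Backward fixpoint:
  b0 li=∅ lo={r}
  b1 li={r} lo={r}
  b2 li={r} lo={r}
  b3 li={r} lo={r}
  b4 li={r} lo={r}

live-out(b2) = ["r"]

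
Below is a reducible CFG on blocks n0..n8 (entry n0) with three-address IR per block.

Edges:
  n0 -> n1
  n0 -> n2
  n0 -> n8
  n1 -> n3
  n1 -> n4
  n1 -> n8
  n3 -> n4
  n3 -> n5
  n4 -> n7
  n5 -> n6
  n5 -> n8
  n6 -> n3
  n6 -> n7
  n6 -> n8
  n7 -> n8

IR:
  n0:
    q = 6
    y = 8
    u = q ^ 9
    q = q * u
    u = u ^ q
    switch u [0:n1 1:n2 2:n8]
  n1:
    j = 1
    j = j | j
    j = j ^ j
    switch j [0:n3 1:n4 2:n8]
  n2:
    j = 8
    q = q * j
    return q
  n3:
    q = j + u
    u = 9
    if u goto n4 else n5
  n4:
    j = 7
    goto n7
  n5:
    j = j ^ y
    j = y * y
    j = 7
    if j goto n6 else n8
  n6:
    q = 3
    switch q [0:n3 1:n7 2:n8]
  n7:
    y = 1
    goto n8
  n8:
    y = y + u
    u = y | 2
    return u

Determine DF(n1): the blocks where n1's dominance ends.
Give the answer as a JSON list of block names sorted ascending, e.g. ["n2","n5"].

idom tree: n1←n0 n2←n0 n3←n1 n4←n1 n5←n3 n6←n5 n7←n1 n8←n0
Dom∩ at merges:
  n3: preds {n1,n6}: {n0,n1} ∩ {n0,n1,n3,n5,n6} = {n0,n1}; idom=n1
  n4: preds {n1,n3}: {n0,n1} ∩ {n0,n1,n3} = {n0,n1}; idom=n1
  n7: preds {n4,n6}: {n0,n1,n4} ∩ {n0,n1,n3,n5,n6} = {n0,n1}; idom=n1
  n8: preds {n0,n1,n5,n6,n7}: {n0} ∩ {n0,n1} ∩ {n0,n1,n3,n5} ∩ {n0,n1,n3,n5,n6} ∩ {n0,n1,n7} = {n0}; idom=n0

Frontier:
  join n3 pred n1: · stop@n1
  join n3 pred n6: n6→n5→n3 stop@n1
  join n4 pred n1: · stop@n1
  join n4 pred n3: n3 stop@n1
  join n7 pred n4: n4 stop@n1
  join n7 pred n6: n6→n5→n3 stop@n1
  join n8 pred n0: · stop@n0
  join n8 pred n1: n1 stop@n0
  join n8 pred n5: n5→n3→n1 stop@n0
  join n8 pred n6: n6→n5→n3→n1 stop@n0
  join n8 pred n7: n7→n1 stop@n0
  n0: DF=∅
  n1: DF={n8}
  n2: DF=∅
  n3: DF={n3,n4,n7,n8}
  n4: DF={n7}
  n5: DF={n3,n7,n8}
  n6: DF={n3,n7,n8}
  n7: DF={n8}
  n8: DF=∅

DF(n1) = ["n8"]

Answer: ["n8"]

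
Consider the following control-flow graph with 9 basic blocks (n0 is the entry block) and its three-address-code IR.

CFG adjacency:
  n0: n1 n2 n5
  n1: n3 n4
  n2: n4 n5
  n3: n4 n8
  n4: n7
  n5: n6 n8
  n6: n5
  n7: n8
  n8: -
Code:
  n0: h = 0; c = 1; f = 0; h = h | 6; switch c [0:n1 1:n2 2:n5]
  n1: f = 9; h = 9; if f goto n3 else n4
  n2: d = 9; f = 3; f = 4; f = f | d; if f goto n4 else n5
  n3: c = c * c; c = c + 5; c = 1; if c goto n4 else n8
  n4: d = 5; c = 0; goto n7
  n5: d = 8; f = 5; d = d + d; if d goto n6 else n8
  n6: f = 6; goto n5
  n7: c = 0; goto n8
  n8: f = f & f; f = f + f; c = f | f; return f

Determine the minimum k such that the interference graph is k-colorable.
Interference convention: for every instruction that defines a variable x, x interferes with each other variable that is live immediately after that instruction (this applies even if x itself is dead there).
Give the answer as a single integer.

Answer: 3

Working:
Per-block:
  n0: {c,f,h} / ∅
  n1: {f,h} / ∅
  n2: {d,f} / ∅
  n3: {c} / {c}
  n4: {c,d} / ∅
  n5: {d,f} / ∅
  n6: {f} / ∅
  n7: {c} / ∅
  n8: {c,f} / {f}

Live sets:
  n0: in=∅ out={c}
  n1: in={c} out={c,f}
  n2: in=∅ out={f}
  n3: in={c,f} out={f}
  n4: in={f} out={f}
  n5: in=∅ out={f}
  n6: in=∅ out=∅
  n7: in={f} out={f}
  n8: in={f} out=∅

Interfere edges:
  c↔{f,h}
  d↔{f}
  f↔{c,d,h}
  h↔{c,f}

Chromatic number:
  {c,f,h} pairwise interfere (3-clique) ⇒ χ ≥ 3
  assign c→c1 d→c1 f→c0 h→c2 — no edge inside a register ⇒ χ ≤ 3
  χ = 3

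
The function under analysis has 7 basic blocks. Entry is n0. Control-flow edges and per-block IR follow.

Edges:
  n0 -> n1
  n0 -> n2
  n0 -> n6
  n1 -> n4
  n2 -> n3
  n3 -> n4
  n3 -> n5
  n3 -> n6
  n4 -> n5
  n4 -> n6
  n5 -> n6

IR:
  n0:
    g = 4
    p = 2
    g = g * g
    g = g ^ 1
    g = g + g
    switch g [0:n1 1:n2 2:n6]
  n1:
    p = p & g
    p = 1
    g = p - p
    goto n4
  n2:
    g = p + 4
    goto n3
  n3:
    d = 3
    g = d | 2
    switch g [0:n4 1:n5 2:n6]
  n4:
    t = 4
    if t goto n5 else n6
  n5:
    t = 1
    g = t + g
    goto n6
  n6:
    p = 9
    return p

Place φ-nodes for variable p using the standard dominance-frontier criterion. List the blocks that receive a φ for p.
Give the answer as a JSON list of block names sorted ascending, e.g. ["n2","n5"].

idom tree: n1←n0 n2←n0 n3←n2 n4←n0 n5←n0 n6←n0
Join-block Dom:
  n4: preds {n1,n3}: {n0,n1} ∩ {n0,n2,n3} = {n0}; idom=n0
  n5: preds {n3,n4}: {n0,n2,n3} ∩ {n0,n4} = {n0}; idom=n0
  n6: preds {n0,n3,n4,n5}: {n0} ∩ {n0,n2,n3} ∩ {n0,n4} ∩ {n0,n5} = {n0}; idom=n0

DF derivation:
  join n4 pred n1: n1 stop@n0
  join n4 pred n3: n3→n2 stop@n0
  join n5 pred n3: n3→n2 stop@n0
  join n5 pred n4: n4 stop@n0
  join n6 pred n0: · stop@n0
  join n6 pred n3: n3→n2 stop@n0
  join n6 pred n4: n4 stop@n0
  join n6 pred n5: n5 stop@n0
  DF(n0)=∅
  DF(n1)={n4}
  DF(n2)={n4,n5,n6}
  DF(n3)={n4,n5,n6}
  DF(n4)={n5,n6}
  DF(n5)={n6}
  DF(n6)=∅

φ for p: defs {n0,n1,n6}
  DF⁺ = {n4,n5,n6}

Answer: ["n4", "n5", "n6"]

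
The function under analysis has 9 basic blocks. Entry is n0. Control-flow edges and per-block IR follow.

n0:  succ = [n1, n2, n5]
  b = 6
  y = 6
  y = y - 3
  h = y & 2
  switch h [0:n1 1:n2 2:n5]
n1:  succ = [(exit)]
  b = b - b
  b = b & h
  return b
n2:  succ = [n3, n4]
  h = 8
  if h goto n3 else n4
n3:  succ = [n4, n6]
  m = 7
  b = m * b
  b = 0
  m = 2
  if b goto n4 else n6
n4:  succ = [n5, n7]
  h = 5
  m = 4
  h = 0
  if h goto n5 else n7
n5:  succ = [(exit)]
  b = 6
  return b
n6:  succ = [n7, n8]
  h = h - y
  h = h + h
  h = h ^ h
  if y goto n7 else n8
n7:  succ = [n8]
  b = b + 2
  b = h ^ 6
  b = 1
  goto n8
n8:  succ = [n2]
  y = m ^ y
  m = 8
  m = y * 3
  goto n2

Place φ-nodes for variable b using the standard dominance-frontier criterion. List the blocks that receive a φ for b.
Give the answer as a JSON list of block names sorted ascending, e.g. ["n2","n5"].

Answer: ["n2", "n4", "n5", "n7", "n8"]

Derivation:
idom tree: n1←n0 n2←n0 n3←n2 n4←n2 n5←n0 n6←n3 n7←n2 n8←n2
Dom at joins:
  n2: preds {n0,n8}: {n0} ∩ {n0,n2,n8} = {n0}; idom=n0
  n4: preds {n2,n3}: {n0,n2} ∩ {n0,n2,n3} = {n0,n2}; idom=n2
  n5: preds {n0,n4}: {n0} ∩ {n0,n2,n4} = {n0}; idom=n0
  n7: preds {n4,n6}: {n0,n2,n4} ∩ {n0,n2,n3,n6} = {n0,n2}; idom=n2
  n8: preds {n6,n7}: {n0,n2,n3,n6} ∩ {n0,n2,n7} = {n0,n2}; idom=n2

DF derivation:
  n2←n0: walk · to n0
  n2←n8: walk n8→n2 to n0
  n4←n2: walk · to n2
  n4←n3: walk n3 to n2
  n5←n0: walk · to n0
  n5←n4: walk n4→n2 to n0
  n7←n4: walk n4 to n2
  n7←n6: walk n6→n3 to n2
  n8←n6: walk n6→n3 to n2
  n8←n7: walk n7 to n2
  DF(n0)=∅
  DF(n1)=∅
  DF(n2)={n2,n5}
  DF(n3)={n4,n7,n8}
  DF(n4)={n5,n7}
  DF(n5)=∅
  DF(n6)={n7,n8}
  DF(n7)={n8}
  DF(n8)={n2}

φ for b: defs {n0,n1,n3,n5,n7}
  DF⁺ = {n2,n4,n5,n7,n8}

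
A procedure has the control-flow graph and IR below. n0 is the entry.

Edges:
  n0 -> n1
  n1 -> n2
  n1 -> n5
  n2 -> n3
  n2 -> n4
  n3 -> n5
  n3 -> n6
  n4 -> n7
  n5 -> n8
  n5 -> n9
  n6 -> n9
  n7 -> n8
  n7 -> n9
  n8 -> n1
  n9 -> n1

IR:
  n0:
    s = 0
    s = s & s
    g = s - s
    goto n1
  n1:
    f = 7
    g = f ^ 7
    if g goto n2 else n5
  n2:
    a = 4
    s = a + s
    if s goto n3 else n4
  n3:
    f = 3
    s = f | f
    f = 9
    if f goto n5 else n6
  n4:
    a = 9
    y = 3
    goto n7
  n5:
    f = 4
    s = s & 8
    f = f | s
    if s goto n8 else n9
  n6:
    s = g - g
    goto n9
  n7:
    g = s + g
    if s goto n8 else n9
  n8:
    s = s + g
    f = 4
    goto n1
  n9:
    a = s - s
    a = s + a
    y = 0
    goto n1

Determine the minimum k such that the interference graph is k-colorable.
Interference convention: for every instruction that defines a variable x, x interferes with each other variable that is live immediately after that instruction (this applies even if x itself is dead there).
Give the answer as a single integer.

Answer: 3

Analysis:
Per-block:
  n0 def {g,s} use ∅
  n1 def {f,g} use ∅
  n2 def {a,s} use {s}
  n3 def {f,s} use ∅
  n4 def {a,y} use ∅
  n5 def {f,s} use {s}
  n6 def {s} use {g}
  n7 def {g} use {g,s}
  n8 def {f,s} use {g,s}
  n9 def {a,y} use {s}

Live sets:
  n0 li=∅ lo={s}
  n1 li={s} lo={g,s}
  n2 li={g,s} lo={g,s}
  n3 li={g} lo={g,s}
  n4 li={g,s} lo={g,s}
  n5 li={g,s} lo={g,s}
  n6 li={g} lo={s}
  n7 li={g,s} lo={g,s}
  n8 li={g,s} lo={s}
  n9 li={s} lo={s}

Interfere edges:
  a: {g,s}
  f: {g,s}
  g: {a,f,s,y}
  s: {a,f,g,y}
  y: {g,s}

Chromatic number:
  clique {a,g,s} ⇒ need ≥ 3
  assign a→c2 f→c2 g→c0 s→c1 y→c2 — no edge inside a register ⇒ χ ≤ 3
  χ = 3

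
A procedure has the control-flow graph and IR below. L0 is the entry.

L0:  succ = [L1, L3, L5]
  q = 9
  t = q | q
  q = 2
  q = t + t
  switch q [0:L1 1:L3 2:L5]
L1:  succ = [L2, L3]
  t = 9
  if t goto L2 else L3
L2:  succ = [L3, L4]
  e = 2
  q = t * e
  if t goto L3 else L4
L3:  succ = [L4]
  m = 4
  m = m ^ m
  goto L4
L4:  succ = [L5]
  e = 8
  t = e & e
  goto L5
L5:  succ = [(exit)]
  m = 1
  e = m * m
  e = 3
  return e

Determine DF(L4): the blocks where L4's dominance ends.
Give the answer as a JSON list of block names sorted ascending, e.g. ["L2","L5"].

Answer: ["L5"]

Derivation:
idom tree: L1←L0 L2←L1 L3←L0 L4←L0 L5←L0
Dom∩ at merges:
  L3: preds {L0,L1,L2}: {L0} ∩ {L0,L1} ∩ {L0,L1,L2} = {L0}; idom=L0
  L4: preds {L2,L3}: {L0,L1,L2} ∩ {L0,L3} = {L0}; idom=L0
  L5: preds {L0,L4}: {L0} ∩ {L0,L4} = {L0}; idom=L0

DF derivation:
  join L3 pred L0: · stop@L0
  join L3 pred L1: L1 stop@L0
  join L3 pred L2: L2→L1 stop@L0
  join L4 pred L2: L2→L1 stop@L0
  join L4 pred L3: L3 stop@L0
  join L5 pred L0: · stop@L0
  join L5 pred L4: L4 stop@L0
  DF(L0)=∅
  DF(L1)={L3,L4}
  DF(L2)={L3,L4}
  DF(L3)={L4}
  DF(L4)={L5}
  DF(L5)=∅

DF(L4) = ["L5"]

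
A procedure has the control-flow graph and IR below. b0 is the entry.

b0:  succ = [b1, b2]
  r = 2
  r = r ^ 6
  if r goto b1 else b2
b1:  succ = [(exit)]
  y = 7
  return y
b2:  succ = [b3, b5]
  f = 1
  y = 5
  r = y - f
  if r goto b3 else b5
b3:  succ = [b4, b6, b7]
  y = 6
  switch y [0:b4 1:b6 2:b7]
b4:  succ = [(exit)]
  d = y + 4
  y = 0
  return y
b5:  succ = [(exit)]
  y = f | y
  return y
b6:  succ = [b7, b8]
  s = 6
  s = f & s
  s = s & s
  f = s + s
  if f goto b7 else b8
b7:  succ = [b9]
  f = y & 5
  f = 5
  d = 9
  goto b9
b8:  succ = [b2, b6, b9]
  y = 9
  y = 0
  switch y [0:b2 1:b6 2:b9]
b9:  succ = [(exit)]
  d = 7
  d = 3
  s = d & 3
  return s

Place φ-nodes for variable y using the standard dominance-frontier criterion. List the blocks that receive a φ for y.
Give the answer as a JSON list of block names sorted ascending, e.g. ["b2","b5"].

Answer: ["b2", "b6", "b7", "b9"]

Working:
idom tree: b1←b0 b2←b0 b3←b2 b4←b3 b5←b2 b6←b3 b7←b3 b8←b6 b9←b3
Dom∩ at merges:
  b2: preds {b0,b8}: {b0} ∩ {b0,b2,b3,b6,b8} = {b0}; idom=b0
  b6: preds {b3,b8}: {b0,b2,b3} ∩ {b0,b2,b3,b6,b8} = {b0,b2,b3}; idom=b3
  b7: preds {b3,b6}: {b0,b2,b3} ∩ {b0,b2,b3,b6} = {b0,b2,b3}; idom=b3
  b9: preds {b7,b8}: {b0,b2,b3,b7} ∩ {b0,b2,b3,b6,b8} = {b0,b2,b3}; idom=b3

DF walk-up:
  b2←b0: walk · to b0
  b2←b8: walk b8→b6→b3→b2 to b0
  b6←b3: walk · to b3
  b6←b8: walk b8→b6 to b3
  b7←b3: walk · to b3
  b7←b6: walk b6 to b3
  b9←b7: walk b7 to b3
  b9←b8: walk b8→b6 to b3
  DF(b0)=∅
  DF(b1)=∅
  DF(b2)={b2}
  DF(b3)={b2}
  DF(b4)=∅
  DF(b5)=∅
  DF(b6)={b2,b6,b7,b9}
  DF(b7)={b9}
  DF(b8)={b2,b6,b9}
  DF(b9)=∅

φ for y: defs {b1,b2,b3,b4,b5,b8}
  DF⁺ = {b2,b6,b7,b9}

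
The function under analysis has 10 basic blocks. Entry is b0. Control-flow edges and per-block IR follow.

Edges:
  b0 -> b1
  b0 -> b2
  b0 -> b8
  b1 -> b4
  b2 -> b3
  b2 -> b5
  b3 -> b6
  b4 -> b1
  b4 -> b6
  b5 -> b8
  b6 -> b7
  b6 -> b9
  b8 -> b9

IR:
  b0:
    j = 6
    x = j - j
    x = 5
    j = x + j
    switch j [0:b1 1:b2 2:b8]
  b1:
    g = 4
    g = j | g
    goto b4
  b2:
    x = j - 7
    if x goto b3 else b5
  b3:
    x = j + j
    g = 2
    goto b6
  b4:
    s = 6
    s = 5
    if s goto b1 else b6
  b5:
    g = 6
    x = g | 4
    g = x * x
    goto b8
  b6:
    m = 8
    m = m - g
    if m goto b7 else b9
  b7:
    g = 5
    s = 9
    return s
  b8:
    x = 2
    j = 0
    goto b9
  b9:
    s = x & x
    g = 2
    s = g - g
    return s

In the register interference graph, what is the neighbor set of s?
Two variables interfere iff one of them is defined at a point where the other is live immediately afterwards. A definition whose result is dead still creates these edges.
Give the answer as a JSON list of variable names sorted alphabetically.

Block summaries:
  b0: {j,x} / ∅
  b1: {g} / {j}
  b2: {x} / {j}
  b3: {g,x} / {j}
  b4: {s} / ∅
  b5: {g,x} / ∅
  b6: {m} / {g}
  b7: {g,s} / ∅
  b8: {j,x} / ∅
  b9: {g,s} / {x}

Live sets:
  b0 li=∅ lo={j,x}
  b1 li={j,x} lo={g,j,x}
  b2 li={j} lo={j}
  b3 li={j} lo={g,x}
  b4 li={g,j,x} lo={g,j,x}
  b5 li=∅ lo=∅
  b6 li={g,x} lo={x}
  b7 li=∅ lo=∅
  b8 li=∅ lo={x}
  b9 li={x} lo=∅

Conflict graph:
  g — {j,m,s,x}
  j — {g,s,x}
  m — {g,x}
  s — {g,j,x}
  x — {g,j,m,s}

N(s) = ["g", "j", "x"]

Answer: ["g", "j", "x"]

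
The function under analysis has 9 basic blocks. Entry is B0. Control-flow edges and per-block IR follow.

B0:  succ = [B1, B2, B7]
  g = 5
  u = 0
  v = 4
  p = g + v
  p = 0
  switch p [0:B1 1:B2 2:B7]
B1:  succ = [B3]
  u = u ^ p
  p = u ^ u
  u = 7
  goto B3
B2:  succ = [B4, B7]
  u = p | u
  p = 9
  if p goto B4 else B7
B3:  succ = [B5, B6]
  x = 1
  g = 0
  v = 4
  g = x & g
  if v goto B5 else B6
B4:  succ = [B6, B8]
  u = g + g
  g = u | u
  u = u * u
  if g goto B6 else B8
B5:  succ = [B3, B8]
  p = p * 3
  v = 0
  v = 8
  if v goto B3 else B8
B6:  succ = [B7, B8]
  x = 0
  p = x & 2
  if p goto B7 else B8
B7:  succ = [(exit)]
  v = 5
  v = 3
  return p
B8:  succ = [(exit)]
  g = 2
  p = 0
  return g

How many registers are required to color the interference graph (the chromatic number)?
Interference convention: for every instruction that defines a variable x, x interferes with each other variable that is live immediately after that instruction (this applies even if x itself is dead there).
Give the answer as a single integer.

Per-block:
  B0: def={g,p,u,v} ue=∅
  B1: def={p,u} ue={p,u}
  B2: def={p,u} ue={p,u}
  B3: def={g,v,x} ue=∅
  B4: def={g,u} ue={g}
  B5: def={p,v} ue={p}
  B6: def={p,x} ue=∅
  B7: def={v} ue={p}
  B8: def={g,p} ue=∅

Live sets:
  B0: in=∅ out={g,p,u}
  B1: in={p,u} out={p}
  B2: in={g,p,u} out={g,p}
  B3: in={p} out={p}
  B4: in={g} out=∅
  B5: in={p} out={p}
  B6: in=∅ out={p}
  B7: in={p} out=∅
  B8: in=∅ out=∅

Conflict graph:
  g↔{p,u,v,x}
  p↔{g,u,v,x}
  u↔{g,p,v}
  v↔{g,p,u,x}
  x↔{g,p,v}

Chromatic number:
  clique {g,p,u,v} ⇒ need ≥ 4
  assign g→R0 p→R1 u→R3 v→R2 x→R3 — no edge inside a register ⇒ χ ≤ 4
  χ = 4

Answer: 4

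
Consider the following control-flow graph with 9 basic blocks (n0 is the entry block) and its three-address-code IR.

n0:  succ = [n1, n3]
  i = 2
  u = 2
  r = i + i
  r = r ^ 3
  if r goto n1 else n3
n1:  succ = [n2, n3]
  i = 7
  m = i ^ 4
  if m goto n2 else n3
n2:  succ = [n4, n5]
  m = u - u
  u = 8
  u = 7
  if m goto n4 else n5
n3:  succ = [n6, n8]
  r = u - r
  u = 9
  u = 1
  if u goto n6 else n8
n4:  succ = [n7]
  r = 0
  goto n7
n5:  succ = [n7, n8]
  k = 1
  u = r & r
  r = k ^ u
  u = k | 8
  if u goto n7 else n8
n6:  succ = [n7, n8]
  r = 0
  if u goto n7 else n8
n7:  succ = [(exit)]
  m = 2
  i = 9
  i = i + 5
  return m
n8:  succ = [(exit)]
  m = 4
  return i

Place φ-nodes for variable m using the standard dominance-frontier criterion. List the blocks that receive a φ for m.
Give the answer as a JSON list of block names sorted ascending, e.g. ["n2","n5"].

Answer: ["n3", "n7", "n8"]

Derivation:
idom tree: n1←n0 n2←n1 n3←n0 n4←n2 n5←n2 n6←n3 n7←n0 n8←n0
Dom∩ at merges:
  n3: preds {n0,n1}: {n0} ∩ {n0,n1} = {n0}; idom=n0
  n7: preds {n4,n5,n6}: {n0,n1,n2,n4} ∩ {n0,n1,n2,n5} ∩ {n0,n3,n6} = {n0}; idom=n0
  n8: preds {n3,n5,n6}: {n0,n3} ∩ {n0,n1,n2,n5} ∩ {n0,n3,n6} = {n0}; idom=n0

Frontier:
  n3←n0: walk · to n0
  n3←n1: walk n1 to n0
  n7←n4: walk n4→n2→n1 to n0
  n7←n5: walk n5→n2→n1 to n0
  n7←n6: walk n6→n3 to n0
  n8←n3: walk n3 to n0
  n8←n5: walk n5→n2→n1 to n0
  n8←n6: walk n6→n3 to n0
  n0: DF=∅
  n1: DF={n3,n7,n8}
  n2: DF={n7,n8}
  n3: DF={n7,n8}
  n4: DF={n7}
  n5: DF={n7,n8}
  n6: DF={n7,n8}
  n7: DF=∅
  n8: DF=∅

φ for m: defs {n1,n2,n7,n8}
  DF⁺ = {n3,n7,n8}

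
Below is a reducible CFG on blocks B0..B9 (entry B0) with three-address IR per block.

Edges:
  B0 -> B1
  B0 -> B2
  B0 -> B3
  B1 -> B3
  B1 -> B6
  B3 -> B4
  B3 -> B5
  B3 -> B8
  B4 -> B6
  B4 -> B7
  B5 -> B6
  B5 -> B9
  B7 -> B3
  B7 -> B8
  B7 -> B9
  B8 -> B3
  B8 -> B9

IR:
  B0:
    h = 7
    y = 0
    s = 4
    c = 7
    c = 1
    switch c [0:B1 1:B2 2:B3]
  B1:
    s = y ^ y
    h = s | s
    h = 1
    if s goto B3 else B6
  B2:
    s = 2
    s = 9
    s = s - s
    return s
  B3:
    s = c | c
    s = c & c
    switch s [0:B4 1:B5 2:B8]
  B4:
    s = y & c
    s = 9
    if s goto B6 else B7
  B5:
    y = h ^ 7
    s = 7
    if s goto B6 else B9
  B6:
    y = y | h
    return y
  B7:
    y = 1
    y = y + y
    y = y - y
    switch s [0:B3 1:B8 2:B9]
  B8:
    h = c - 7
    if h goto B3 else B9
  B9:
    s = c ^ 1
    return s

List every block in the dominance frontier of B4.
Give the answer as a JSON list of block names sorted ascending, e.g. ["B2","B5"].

idom tree: B1←B0 B2←B0 B3←B0 B4←B3 B5←B3 B6←B0 B7←B4 B8←B3 B9←B3
Dom∩ at merges:
  B3: preds {B0,B1,B7,B8}: {B0} ∩ {B0,B1} ∩ {B0,B3,B4,B7} ∩ {B0,B3,B8} = {B0}; idom=B0
  B6: preds {B1,B4,B5}: {B0,B1} ∩ {B0,B3,B4} ∩ {B0,B3,B5} = {B0}; idom=B0
  B8: preds {B3,B7}: {B0,B3} ∩ {B0,B3,B4,B7} = {B0,B3}; idom=B3
  B9: preds {B5,B7,B8}: {B0,B3,B5} ∩ {B0,B3,B4,B7} ∩ {B0,B3,B8} = {B0,B3}; idom=B3

Frontier:
  B3←B0: walk · to B0
  B3←B1: walk B1 to B0
  B3←B7: walk B7→B4→B3 to B0
  B3←B8: walk B8→B3 to B0
  B6←B1: walk B1 to B0
  B6←B4: walk B4→B3 to B0
  B6←B5: walk B5→B3 to B0
  B8←B3: walk · to B3
  B8←B7: walk B7→B4 to B3
  B9←B5: walk B5 to B3
  B9←B7: walk B7→B4 to B3
  B9←B8: walk B8 to B3
  DF(B0)=∅
  DF(B1)={B3,B6}
  DF(B2)=∅
  DF(B3)={B3,B6}
  DF(B4)={B3,B6,B8,B9}
  DF(B5)={B6,B9}
  DF(B6)=∅
  DF(B7)={B3,B8,B9}
  DF(B8)={B3,B9}
  DF(B9)=∅

DF(B4) = ["B3", "B6", "B8", "B9"]

Answer: ["B3", "B6", "B8", "B9"]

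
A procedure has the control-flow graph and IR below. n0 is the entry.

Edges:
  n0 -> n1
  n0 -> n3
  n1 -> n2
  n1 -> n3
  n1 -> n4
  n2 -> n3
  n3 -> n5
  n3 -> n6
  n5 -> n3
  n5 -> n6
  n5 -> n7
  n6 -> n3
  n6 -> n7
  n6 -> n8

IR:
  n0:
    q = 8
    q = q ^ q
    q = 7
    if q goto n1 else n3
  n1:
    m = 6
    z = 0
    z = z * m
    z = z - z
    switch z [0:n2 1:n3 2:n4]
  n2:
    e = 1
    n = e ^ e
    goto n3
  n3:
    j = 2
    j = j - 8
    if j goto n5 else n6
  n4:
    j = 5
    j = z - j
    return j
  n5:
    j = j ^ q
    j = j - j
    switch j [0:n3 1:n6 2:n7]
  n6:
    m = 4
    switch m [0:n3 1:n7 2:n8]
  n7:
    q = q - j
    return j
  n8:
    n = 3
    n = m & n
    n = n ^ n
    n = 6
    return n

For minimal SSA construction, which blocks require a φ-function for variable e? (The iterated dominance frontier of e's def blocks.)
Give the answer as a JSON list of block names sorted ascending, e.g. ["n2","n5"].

idom tree: n1←n0 n2←n1 n3←n0 n4←n1 n5←n3 n6←n3 n7←n3 n8←n6
Join-block Dom:
  n3: preds {n0,n1,n2,n5,n6}: {n0} ∩ {n0,n1} ∩ {n0,n1,n2} ∩ {n0,n3,n5} ∩ {n0,n3,n6} = {n0}; idom=n0
  n6: preds {n3,n5}: {n0,n3} ∩ {n0,n3,n5} = {n0,n3}; idom=n3
  n7: preds {n5,n6}: {n0,n3,n5} ∩ {n0,n3,n6} = {n0,n3}; idom=n3

DF derivation:
  join n3 pred n0: · stop@n0
  join n3 pred n1: n1 stop@n0
  join n3 pred n2: n2→n1 stop@n0
  join n3 pred n5: n5→n3 stop@n0
  join n3 pred n6: n6→n3 stop@n0
  join n6 pred n3: · stop@n3
  join n6 pred n5: n5 stop@n3
  join n7 pred n5: n5 stop@n3
  join n7 pred n6: n6 stop@n3
  n0 → ∅
  n1 → {n3}
  n2 → {n3}
  n3 → {n3}
  n4 → ∅
  n5 → {n3,n6,n7}
  n6 → {n3,n7}
  n7 → ∅
  n8 → ∅

φ for e: defs {n2}
  DF⁺ = {n3}

Answer: ["n3"]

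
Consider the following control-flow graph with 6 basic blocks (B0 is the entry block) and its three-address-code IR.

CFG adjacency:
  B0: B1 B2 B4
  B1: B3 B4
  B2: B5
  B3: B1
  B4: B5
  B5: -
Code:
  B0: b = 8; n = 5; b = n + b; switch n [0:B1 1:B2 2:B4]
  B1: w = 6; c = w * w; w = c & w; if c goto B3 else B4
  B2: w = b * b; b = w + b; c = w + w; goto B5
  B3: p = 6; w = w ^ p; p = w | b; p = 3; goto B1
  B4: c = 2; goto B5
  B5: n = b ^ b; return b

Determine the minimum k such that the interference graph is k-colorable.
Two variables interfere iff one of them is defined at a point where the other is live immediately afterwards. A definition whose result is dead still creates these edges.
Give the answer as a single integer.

Answer: 3

Derivation:
Block summaries:
  B0: {b,n} / ∅
  B1: {c,w} / ∅
  B2: {b,c,w} / {b}
  B3: {p,w} / {b,w}
  B4: {c} / ∅
  B5: {n} / {b}

Liveness:
  B0 li=∅ lo={b}
  B1 li={b} lo={b,w}
  B2 li={b} lo={b}
  B3 li={b,w} lo={b}
  B4 li={b} lo={b}
  B5 li={b} lo=∅

Interfere edges:
  b — {c,n,p,w}
  c — {b,w}
  n — {b}
  p — {b,w}
  w — {b,c,p}

Registers:
  clique {b,c,w} ⇒ need ≥ 3
  3-colouring: c0={b}  c1={n,w}  c2={c,p}
  χ = 3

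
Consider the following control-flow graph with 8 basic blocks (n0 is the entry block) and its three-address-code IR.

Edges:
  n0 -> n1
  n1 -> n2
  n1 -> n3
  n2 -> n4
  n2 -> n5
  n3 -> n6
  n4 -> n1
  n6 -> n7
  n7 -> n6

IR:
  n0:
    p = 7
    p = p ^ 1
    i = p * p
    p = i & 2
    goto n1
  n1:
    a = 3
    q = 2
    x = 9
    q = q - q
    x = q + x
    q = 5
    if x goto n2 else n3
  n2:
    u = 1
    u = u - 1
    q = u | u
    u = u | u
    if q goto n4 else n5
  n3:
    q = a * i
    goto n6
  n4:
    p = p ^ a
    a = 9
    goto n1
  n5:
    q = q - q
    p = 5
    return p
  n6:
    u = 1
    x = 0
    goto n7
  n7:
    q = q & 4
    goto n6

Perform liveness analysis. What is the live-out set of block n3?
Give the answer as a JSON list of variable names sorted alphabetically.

Answer: ["q"]

Derivation:
def/use:
  n0: def={i,p} ue=∅
  n1: def={a,q,x} ue=∅
  n2: def={q,u} ue=∅
  n3: def={q} ue={a,i}
  n4: def={a,p} ue={a,p}
  n5: def={p,q} ue={q}
  n6: def={u,x} ue=∅
  n7: def={q} ue={q}

Liveness:
  n0: in=∅ out={i,p}
  n1: in={i,p} out={a,i,p}
  n2: in={a,i,p} out={a,i,p,q}
  n3: in={a,i} out={q}
  n4: in={a,i,p} out={i,p}
  n5: in={q} out=∅
  n6: in={q} out={q}
  n7: in={q} out={q}

live-out(n3) = ["q"]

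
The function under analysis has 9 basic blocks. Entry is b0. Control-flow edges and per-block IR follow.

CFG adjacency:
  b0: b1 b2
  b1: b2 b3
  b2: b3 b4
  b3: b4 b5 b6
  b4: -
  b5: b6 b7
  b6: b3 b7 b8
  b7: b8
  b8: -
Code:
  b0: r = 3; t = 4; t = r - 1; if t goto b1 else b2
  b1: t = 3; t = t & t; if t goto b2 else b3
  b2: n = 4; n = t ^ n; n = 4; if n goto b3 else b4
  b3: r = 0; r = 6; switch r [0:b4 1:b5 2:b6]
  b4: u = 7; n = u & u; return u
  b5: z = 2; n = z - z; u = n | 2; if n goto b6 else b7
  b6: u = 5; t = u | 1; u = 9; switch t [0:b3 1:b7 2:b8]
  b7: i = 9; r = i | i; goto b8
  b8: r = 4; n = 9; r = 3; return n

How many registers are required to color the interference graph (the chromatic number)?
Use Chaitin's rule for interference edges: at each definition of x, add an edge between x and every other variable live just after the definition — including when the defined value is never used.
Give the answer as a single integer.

Answer: 3

Derivation:
Block summaries:
  b0: def={r,t} ue=∅
  b1: def={t} ue=∅
  b2: def={n} ue={t}
  b3: def={r} ue=∅
  b4: def={n,u} ue=∅
  b5: def={n,u,z} ue=∅
  b6: def={t,u} ue=∅
  b7: def={i,r} ue=∅
  b8: def={n,r} ue=∅

Liveness:
  b0: in=∅ out={t}
  b1: in=∅ out={t}
  b2: in={t} out=∅
  b3: in=∅ out=∅
  b4: in=∅ out=∅
  b5: in=∅ out=∅
  b6: in=∅ out=∅
  b7: in=∅ out=∅
  b8: in=∅ out=∅

Conflict graph:
  i↔∅
  n↔{r,t,u}
  r↔{n,t}
  t↔{n,r,u}
  u↔{n,t}
  z↔∅

Colouring:
  lower bound: {n,r,t} mutually conflict ⇒ χ ≥ 3
  3-colouring: r0={i,n,z}  r1={t}  r2={r,u}
  χ = 3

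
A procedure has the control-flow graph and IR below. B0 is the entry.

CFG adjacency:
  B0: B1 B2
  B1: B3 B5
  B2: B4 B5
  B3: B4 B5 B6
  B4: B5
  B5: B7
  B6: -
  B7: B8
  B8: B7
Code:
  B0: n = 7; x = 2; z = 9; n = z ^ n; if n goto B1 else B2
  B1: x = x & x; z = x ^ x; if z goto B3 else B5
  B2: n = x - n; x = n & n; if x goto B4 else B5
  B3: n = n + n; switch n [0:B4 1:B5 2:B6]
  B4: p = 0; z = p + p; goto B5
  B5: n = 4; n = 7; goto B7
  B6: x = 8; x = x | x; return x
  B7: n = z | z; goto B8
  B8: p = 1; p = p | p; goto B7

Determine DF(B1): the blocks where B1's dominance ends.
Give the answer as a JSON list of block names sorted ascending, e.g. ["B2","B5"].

Answer: ["B4", "B5"]

Analysis:
idom tree: B1←B0 B2←B0 B3←B1 B4←B0 B5←B0 B6←B3 B7←B5 B8←B7
Join-block Dom:
  B4: preds {B2,B3}: {B0,B2} ∩ {B0,B1,B3} = {B0}; idom=B0
  B5: preds {B1,B2,B3,B4}: {B0,B1} ∩ {B0,B2} ∩ {B0,B1,B3} ∩ {B0,B4} = {B0}; idom=B0
  B7: preds {B5,B8}: {B0,B5} ∩ {B0,B5,B7,B8} = {B0,B5}; idom=B5

Frontier:
  B4←B2: walk B2 to B0
  B4←B3: walk B3→B1 to B0
  B5←B1: walk B1 to B0
  B5←B2: walk B2 to B0
  B5←B3: walk B3→B1 to B0
  B5←B4: walk B4 to B0
  B7←B5: walk · to B5
  B7←B8: walk B8→B7 to B5
  B0 → ∅
  B1 → {B4,B5}
  B2 → {B4,B5}
  B3 → {B4,B5}
  B4 → {B5}
  B5 → ∅
  B6 → ∅
  B7 → {B7}
  B8 → {B7}

DF(B1) = ["B4", "B5"]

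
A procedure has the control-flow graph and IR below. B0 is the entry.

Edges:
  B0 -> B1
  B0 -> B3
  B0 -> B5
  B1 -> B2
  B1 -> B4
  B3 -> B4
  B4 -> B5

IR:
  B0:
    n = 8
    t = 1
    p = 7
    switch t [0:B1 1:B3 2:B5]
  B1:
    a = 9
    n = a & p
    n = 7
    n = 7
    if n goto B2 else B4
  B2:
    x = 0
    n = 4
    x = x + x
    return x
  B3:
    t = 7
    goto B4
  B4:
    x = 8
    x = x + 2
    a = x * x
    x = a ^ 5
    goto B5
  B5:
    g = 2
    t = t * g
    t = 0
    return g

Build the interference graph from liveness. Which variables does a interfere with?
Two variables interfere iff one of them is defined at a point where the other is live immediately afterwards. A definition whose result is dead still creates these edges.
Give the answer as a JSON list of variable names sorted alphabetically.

Answer: ["p", "t"]

Derivation:
def/use:
  B0: {n,p,t} / ∅
  B1: {a,n} / {p}
  B2: {n,x} / ∅
  B3: {t} / ∅
  B4: {a,x} / ∅
  B5: {g,t} / {t}

Liveness:
  B0 li=∅ lo={p,t}
  B1 li={p,t} lo={t}
  B2 li=∅ lo=∅
  B3 li=∅ lo={t}
  B4 li={t} lo={t}
  B5 li={t} lo=∅

Interfere edges:
  a — {p,t}
  g — {t}
  n — {t,x}
  p — {a,t}
  t — {a,g,n,p,x}
  x — {n,t}

N(a) = ["p", "t"]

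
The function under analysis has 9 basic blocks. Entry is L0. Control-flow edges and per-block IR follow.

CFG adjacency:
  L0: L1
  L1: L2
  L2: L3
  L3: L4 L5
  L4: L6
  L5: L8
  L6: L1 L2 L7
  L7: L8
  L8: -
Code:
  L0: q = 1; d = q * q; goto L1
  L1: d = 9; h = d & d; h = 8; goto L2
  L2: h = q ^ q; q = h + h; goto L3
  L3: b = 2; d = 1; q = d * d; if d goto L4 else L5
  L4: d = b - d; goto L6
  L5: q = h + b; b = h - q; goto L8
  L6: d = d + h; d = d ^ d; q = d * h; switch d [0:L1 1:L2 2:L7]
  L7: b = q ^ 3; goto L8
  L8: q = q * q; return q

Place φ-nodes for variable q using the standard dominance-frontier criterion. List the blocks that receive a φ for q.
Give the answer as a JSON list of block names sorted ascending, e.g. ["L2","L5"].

Answer: ["L1", "L2", "L8"]

Derivation:
idom tree: L1←L0 L2←L1 L3←L2 L4←L3 L5←L3 L6←L4 L7←L6 L8←L3
Dom∩ at merges:
  L1: preds {L0,L6}: {L0} ∩ {L0,L1,L2,L3,L4,L6} = {L0}; idom=L0
  L2: preds {L1,L6}: {L0,L1} ∩ {L0,L1,L2,L3,L4,L6} = {L0,L1}; idom=L1
  L8: preds {L5,L7}: {L0,L1,L2,L3,L5} ∩ {L0,L1,L2,L3,L4,L6,L7} = {L0,L1,L2,L3}; idom=L3

DF derivation:
  join L1 pred L0: · stop@L0
  join L1 pred L6: L6→L4→L3→L2→L1 stop@L0
  join L2 pred L1: · stop@L1
  join L2 pred L6: L6→L4→L3→L2 stop@L1
  join L8 pred L5: L5 stop@L3
  join L8 pred L7: L7→L6→L4 stop@L3
  L0 → ∅
  L1 → {L1}
  L2 → {L1,L2}
  L3 → {L1,L2}
  L4 → {L1,L2,L8}
  L5 → {L8}
  L6 → {L1,L2,L8}
  L7 → {L8}
  L8 → ∅

φ for q: defs {L0,L2,L3,L5,L6,L8}
  DF⁺ = {L1,L2,L8}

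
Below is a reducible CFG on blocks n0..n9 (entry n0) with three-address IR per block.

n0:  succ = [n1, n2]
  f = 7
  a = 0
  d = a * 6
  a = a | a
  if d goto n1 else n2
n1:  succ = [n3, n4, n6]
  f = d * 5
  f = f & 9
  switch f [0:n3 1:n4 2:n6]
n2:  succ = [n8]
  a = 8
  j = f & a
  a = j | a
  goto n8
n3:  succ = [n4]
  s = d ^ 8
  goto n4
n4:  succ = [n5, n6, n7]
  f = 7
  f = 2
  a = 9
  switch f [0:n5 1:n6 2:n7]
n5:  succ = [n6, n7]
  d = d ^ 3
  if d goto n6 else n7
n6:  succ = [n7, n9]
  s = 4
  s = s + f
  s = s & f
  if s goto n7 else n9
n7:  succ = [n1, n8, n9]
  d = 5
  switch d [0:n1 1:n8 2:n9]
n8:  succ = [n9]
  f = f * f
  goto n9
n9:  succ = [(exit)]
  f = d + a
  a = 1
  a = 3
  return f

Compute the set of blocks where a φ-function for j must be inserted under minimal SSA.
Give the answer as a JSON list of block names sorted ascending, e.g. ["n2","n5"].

Answer: ["n8", "n9"]

Working:
idom tree: n1←n0 n2←n0 n3←n1 n4←n1 n5←n4 n6←n1 n7←n1 n8←n0 n9←n0
Join-block Dom:
  n1: preds {n0,n7}: {n0} ∩ {n0,n1,n7} = {n0}; idom=n0
  n4: preds {n1,n3}: {n0,n1} ∩ {n0,n1,n3} = {n0,n1}; idom=n1
  n6: preds {n1,n4,n5}: {n0,n1} ∩ {n0,n1,n4} ∩ {n0,n1,n4,n5} = {n0,n1}; idom=n1
  n7: preds {n4,n5,n6}: {n0,n1,n4} ∩ {n0,n1,n4,n5} ∩ {n0,n1,n6} = {n0,n1}; idom=n1
  n8: preds {n2,n7}: {n0,n2} ∩ {n0,n1,n7} = {n0}; idom=n0
  n9: preds {n6,n7,n8}: {n0,n1,n6} ∩ {n0,n1,n7} ∩ {n0,n8} = {n0}; idom=n0

Frontier:
  n1←n0: walk · to n0
  n1←n7: walk n7→n1 to n0
  n4←n1: walk · to n1
  n4←n3: walk n3 to n1
  n6←n1: walk · to n1
  n6←n4: walk n4 to n1
  n6←n5: walk n5→n4 to n1
  n7←n4: walk n4 to n1
  n7←n5: walk n5→n4 to n1
  n7←n6: walk n6 to n1
  n8←n2: walk n2 to n0
  n8←n7: walk n7→n1 to n0
  n9←n6: walk n6→n1 to n0
  n9←n7: walk n7→n1 to n0
  n9←n8: walk n8 to n0
  n0 → ∅
  n1 → {n1,n8,n9}
  n2 → {n8}
  n3 → {n4}
  n4 → {n6,n7}
  n5 → {n6,n7}
  n6 → {n7,n9}
  n7 → {n1,n8,n9}
  n8 → {n9}
  n9 → ∅

φ for j: defs {n2}
  DF⁺ = {n8,n9}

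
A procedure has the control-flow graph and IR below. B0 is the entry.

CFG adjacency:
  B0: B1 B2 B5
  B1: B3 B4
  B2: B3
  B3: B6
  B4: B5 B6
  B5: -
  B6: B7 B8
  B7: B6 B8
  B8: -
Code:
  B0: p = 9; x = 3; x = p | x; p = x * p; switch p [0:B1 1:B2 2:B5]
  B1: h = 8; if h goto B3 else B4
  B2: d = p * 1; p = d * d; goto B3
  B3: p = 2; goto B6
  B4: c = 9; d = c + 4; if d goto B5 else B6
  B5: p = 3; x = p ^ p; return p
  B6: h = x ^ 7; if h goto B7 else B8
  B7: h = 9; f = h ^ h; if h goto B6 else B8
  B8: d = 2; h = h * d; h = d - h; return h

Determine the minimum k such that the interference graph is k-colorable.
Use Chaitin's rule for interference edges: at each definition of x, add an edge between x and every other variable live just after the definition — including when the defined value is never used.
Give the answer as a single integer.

Per-block:
  B0: def={p,x} ue=∅
  B1: def={h} ue=∅
  B2: def={d,p} ue={p}
  B3: def={p} ue=∅
  B4: def={c,d} ue=∅
  B5: def={p,x} ue=∅
  B6: def={h} ue={x}
  B7: def={f,h} ue=∅
  B8: def={d,h} ue={h}

Liveness:
  live B0: ∅→{p,x}
  live B1: {x}→{x}
  live B2: {p,x}→{x}
  live B3: {x}→{x}
  live B4: {x}→{x}
  live B5: ∅→∅
  live B6: {x}→{h,x}
  live B7: {x}→{h,x}
  live B8: {h}→∅

Interference:
  c↔{x}
  d↔{h,x}
  f↔{h,x}
  h↔{d,f,x}
  p↔{x}
  x↔{c,d,f,h,p}

Chromatic number:
  lower bound: {d,h,x} mutually conflict ⇒ χ ≥ 3
  3-colouring: c0={x}  c1={c,h,p}  c2={d,f}
  χ = 3

Answer: 3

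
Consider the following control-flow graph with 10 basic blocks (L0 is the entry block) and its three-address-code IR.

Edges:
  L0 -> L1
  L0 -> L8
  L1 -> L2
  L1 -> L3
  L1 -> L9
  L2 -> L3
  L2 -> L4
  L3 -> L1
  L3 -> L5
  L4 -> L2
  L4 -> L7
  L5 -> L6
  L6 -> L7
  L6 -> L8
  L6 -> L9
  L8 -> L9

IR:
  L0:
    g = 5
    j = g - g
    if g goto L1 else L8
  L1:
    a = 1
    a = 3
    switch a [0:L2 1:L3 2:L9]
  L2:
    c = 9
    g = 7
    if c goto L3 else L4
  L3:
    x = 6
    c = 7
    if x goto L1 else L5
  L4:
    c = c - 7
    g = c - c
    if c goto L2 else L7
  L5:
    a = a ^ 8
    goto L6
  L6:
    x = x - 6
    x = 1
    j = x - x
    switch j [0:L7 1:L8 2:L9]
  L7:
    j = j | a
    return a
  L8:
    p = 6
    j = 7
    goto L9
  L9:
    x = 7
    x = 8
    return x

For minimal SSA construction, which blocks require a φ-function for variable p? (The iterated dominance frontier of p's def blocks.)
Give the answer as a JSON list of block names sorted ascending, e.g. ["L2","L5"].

idom tree: L1←L0 L2←L1 L3←L1 L4←L2 L5←L3 L6←L5 L7←L1 L8←L0 L9←L0
Dom at joins:
  L1: preds {L0,L3}: {L0} ∩ {L0,L1,L3} = {L0}; idom=L0
  L2: preds {L1,L4}: {L0,L1} ∩ {L0,L1,L2,L4} = {L0,L1}; idom=L1
  L3: preds {L1,L2}: {L0,L1} ∩ {L0,L1,L2} = {L0,L1}; idom=L1
  L7: preds {L4,L6}: {L0,L1,L2,L4} ∩ {L0,L1,L3,L5,L6} = {L0,L1}; idom=L1
  L8: preds {L0,L6}: {L0} ∩ {L0,L1,L3,L5,L6} = {L0}; idom=L0
  L9: preds {L1,L6,L8}: {L0,L1} ∩ {L0,L1,L3,L5,L6} ∩ {L0,L8} = {L0}; idom=L0

DF derivation:
  join L1 pred L0: · stop@L0
  join L1 pred L3: L3→L1 stop@L0
  join L2 pred L1: · stop@L1
  join L2 pred L4: L4→L2 stop@L1
  join L3 pred L1: · stop@L1
  join L3 pred L2: L2 stop@L1
  join L7 pred L4: L4→L2 stop@L1
  join L7 pred L6: L6→L5→L3 stop@L1
  join L8 pred L0: · stop@L0
  join L8 pred L6: L6→L5→L3→L1 stop@L0
  join L9 pred L1: L1 stop@L0
  join L9 pred L6: L6→L5→L3→L1 stop@L0
  join L9 pred L8: L8 stop@L0
  L0: DF=∅
  L1: DF={L1,L8,L9}
  L2: DF={L2,L3,L7}
  L3: DF={L1,L7,L8,L9}
  L4: DF={L2,L7}
  L5: DF={L7,L8,L9}
  L6: DF={L7,L8,L9}
  L7: DF=∅
  L8: DF={L9}
  L9: DF=∅

φ for p: defs {L8}
  DF⁺ = {L9}

Answer: ["L9"]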